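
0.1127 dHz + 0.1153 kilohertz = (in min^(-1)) 6919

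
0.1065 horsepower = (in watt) 79.42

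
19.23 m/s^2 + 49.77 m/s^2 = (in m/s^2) 69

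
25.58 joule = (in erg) 2.558e+08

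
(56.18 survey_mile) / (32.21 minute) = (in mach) 0.1374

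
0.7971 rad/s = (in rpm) 7.612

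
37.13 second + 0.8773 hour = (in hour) 0.8876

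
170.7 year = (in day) 6.231e+04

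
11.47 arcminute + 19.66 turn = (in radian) 123.5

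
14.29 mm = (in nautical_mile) 7.716e-06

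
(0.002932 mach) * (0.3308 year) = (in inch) 4.1e+08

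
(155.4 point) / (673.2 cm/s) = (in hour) 2.262e-06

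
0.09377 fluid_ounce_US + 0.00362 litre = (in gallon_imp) 0.001406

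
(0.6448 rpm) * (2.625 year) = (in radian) 5.59e+06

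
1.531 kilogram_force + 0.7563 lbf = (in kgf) 1.874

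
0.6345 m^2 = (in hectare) 6.345e-05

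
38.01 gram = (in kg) 0.03801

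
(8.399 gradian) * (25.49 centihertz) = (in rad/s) 0.03363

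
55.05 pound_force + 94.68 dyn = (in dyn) 2.449e+07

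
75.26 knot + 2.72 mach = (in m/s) 964.9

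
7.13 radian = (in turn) 1.135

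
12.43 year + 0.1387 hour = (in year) 12.43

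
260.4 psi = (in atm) 17.72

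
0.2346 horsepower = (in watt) 174.9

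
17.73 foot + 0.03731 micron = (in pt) 1.532e+04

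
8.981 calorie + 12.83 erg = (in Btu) 0.03562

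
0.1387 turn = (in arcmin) 2996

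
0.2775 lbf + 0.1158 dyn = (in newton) 1.234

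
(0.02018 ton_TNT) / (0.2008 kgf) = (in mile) 2.664e+04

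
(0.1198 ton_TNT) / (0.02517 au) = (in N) 0.1331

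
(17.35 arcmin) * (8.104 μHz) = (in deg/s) 2.343e-06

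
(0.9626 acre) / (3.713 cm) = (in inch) 4.131e+06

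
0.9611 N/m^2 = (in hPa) 0.009611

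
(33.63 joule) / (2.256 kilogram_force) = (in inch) 59.85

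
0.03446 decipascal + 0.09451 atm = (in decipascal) 9.576e+04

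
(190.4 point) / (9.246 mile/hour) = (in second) 0.01625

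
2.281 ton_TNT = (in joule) 9.544e+09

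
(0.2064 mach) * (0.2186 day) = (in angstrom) 1.327e+16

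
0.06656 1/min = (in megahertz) 1.109e-09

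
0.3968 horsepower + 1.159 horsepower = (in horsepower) 1.556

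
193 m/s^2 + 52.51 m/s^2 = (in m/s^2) 245.5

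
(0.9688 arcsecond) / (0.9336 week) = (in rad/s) 8.318e-12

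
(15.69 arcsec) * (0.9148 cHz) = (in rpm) 6.645e-06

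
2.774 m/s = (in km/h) 9.986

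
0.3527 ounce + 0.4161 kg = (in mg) 4.261e+05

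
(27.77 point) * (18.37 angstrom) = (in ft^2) 1.937e-10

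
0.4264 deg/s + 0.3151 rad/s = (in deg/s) 18.48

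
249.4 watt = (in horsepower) 0.3345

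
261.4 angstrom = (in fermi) 2.614e+07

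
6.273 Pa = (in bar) 6.273e-05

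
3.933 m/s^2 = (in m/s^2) 3.933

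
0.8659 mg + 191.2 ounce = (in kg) 5.42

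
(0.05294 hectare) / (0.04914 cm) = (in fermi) 1.077e+21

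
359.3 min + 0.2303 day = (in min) 690.9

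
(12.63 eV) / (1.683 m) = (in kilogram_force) 1.226e-19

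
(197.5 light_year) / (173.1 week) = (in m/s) 1.785e+10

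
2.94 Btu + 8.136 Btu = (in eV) 7.294e+22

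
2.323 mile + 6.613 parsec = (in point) 5.784e+20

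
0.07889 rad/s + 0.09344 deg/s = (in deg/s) 4.614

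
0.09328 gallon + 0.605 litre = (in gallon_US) 0.2531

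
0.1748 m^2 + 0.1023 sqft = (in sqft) 1.984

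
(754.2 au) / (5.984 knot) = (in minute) 6.108e+11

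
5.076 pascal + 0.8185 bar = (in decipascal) 8.186e+05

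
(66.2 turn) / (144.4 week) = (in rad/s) 4.763e-06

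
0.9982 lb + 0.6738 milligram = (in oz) 15.97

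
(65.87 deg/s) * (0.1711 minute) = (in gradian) 751.4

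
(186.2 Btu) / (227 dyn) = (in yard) 9.464e+07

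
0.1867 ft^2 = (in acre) 4.286e-06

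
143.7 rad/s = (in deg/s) 8233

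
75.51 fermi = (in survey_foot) 2.477e-13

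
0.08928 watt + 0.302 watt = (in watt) 0.3913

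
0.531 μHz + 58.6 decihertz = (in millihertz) 5860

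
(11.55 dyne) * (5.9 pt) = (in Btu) 2.279e-10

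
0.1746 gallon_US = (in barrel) 0.004157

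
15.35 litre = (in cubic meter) 0.01535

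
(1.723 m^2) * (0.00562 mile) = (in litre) 1.558e+04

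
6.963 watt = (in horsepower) 0.009338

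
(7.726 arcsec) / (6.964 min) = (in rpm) 8.56e-07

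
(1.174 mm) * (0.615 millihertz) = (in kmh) 2.599e-06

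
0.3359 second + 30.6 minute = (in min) 30.61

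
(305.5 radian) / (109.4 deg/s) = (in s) 160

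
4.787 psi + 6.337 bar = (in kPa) 666.7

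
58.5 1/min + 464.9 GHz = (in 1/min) 2.789e+13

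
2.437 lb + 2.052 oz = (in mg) 1.164e+06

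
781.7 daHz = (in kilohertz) 7.817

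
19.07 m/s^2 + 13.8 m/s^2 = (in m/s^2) 32.87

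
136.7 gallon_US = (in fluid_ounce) 1.75e+04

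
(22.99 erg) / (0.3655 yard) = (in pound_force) 1.546e-06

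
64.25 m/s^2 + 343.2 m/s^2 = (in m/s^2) 407.4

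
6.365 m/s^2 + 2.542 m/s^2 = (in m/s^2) 8.907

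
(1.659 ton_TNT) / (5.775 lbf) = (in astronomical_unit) 0.001806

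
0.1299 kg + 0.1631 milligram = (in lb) 0.2864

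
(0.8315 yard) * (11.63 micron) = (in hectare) 8.843e-10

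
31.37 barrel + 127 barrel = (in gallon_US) 6652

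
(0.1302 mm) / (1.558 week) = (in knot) 2.686e-10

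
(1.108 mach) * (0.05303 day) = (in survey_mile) 1074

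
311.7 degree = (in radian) 5.44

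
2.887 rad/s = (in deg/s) 165.4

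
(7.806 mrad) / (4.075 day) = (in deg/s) 1.27e-06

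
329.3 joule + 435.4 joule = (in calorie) 182.8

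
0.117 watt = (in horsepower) 0.0001569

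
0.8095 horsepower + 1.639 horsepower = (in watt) 1826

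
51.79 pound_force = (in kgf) 23.49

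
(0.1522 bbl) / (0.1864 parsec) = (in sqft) 4.528e-17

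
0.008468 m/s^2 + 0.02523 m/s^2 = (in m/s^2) 0.0337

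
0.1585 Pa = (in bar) 1.585e-06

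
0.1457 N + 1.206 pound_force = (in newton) 5.51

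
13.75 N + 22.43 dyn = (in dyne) 1.375e+06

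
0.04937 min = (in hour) 0.0008228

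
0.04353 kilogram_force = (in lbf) 0.09597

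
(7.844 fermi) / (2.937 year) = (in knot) 1.646e-22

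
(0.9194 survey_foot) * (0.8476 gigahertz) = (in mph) 5.313e+08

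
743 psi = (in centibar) 5123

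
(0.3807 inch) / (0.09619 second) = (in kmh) 0.3619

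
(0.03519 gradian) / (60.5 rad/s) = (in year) 2.897e-13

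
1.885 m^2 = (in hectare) 0.0001885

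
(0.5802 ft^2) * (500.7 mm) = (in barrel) 0.1698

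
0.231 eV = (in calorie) 8.846e-21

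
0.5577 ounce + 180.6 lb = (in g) 8.193e+04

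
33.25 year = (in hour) 2.913e+05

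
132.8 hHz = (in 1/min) 7.968e+05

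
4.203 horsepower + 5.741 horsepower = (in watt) 7415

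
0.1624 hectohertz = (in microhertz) 1.624e+07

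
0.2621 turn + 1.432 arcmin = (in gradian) 104.9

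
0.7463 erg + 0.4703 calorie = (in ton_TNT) 4.703e-10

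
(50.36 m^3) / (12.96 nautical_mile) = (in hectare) 2.098e-07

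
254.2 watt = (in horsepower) 0.3409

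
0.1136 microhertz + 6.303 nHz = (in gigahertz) 1.199e-16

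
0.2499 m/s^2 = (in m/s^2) 0.2499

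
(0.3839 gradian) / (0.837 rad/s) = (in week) 1.191e-08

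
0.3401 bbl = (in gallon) 14.28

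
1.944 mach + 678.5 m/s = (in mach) 3.937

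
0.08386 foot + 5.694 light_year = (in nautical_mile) 2.909e+13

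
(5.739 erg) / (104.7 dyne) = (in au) 3.664e-15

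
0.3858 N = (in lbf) 0.08673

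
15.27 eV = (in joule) 2.447e-18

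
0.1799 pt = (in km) 6.346e-08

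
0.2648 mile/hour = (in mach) 0.0003477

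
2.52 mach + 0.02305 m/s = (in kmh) 3089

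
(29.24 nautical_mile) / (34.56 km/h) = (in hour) 1.567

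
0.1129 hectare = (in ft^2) 1.215e+04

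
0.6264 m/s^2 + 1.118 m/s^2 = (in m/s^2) 1.744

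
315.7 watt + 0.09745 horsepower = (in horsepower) 0.5208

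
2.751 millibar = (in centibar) 0.2751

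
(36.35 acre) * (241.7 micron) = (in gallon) 9393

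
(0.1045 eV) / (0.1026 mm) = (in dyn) 1.632e-11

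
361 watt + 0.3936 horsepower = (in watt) 654.5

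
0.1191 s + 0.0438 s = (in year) 5.166e-09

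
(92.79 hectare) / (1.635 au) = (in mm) 0.003794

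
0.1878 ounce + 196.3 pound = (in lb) 196.3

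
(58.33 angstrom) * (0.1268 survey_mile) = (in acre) 2.941e-10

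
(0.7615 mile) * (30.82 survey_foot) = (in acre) 2.845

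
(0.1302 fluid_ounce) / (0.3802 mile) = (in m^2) 6.293e-09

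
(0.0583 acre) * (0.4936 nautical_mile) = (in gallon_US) 5.698e+07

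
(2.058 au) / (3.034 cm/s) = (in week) 1.678e+07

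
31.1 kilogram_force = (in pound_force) 68.56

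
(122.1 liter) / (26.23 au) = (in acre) 7.689e-18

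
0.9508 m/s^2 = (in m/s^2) 0.9508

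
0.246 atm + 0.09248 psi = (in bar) 0.2556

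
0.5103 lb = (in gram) 231.5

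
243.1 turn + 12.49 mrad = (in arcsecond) 3.151e+08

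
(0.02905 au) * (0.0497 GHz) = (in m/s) 2.16e+17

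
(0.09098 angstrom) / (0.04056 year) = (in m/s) 7.113e-18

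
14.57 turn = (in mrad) 9.155e+04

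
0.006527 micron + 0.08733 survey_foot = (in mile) 1.654e-05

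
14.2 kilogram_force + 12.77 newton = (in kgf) 15.5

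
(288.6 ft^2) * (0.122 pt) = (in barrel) 0.007258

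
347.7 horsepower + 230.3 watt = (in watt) 2.595e+05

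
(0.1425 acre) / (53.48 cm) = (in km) 1.078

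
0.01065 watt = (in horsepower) 1.428e-05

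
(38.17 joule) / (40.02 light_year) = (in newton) 1.008e-16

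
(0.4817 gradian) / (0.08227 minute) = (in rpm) 0.01464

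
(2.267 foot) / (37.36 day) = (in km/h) 7.706e-07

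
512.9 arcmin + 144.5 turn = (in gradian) 5.781e+04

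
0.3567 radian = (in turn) 0.05677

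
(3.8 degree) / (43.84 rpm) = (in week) 2.389e-08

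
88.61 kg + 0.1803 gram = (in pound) 195.4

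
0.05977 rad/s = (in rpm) 0.5708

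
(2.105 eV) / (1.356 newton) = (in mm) 2.487e-16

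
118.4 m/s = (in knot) 230.2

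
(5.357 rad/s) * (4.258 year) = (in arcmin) 2.473e+12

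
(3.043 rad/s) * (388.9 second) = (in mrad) 1.183e+06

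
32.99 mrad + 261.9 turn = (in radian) 1646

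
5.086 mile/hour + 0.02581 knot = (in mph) 5.116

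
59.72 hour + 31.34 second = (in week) 0.3555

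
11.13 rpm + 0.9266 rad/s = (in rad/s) 2.092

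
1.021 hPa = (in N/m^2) 102.1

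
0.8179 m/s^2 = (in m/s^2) 0.8179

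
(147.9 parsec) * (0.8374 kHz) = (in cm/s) 3.822e+23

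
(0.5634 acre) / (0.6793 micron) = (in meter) 3.356e+09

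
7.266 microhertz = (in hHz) 7.266e-08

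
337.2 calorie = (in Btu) 1.337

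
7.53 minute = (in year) 1.433e-05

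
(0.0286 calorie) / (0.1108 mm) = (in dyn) 1.08e+08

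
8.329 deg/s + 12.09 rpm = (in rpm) 13.48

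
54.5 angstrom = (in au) 3.643e-20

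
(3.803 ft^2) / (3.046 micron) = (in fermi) 1.16e+20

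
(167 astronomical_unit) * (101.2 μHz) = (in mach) 7.425e+06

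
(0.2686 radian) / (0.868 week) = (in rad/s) 5.117e-07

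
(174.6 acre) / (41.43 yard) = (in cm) 1.865e+06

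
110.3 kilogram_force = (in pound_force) 243.2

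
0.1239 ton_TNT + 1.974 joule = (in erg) 5.184e+15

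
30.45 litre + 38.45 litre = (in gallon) 18.2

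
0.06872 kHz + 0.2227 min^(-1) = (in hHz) 0.6872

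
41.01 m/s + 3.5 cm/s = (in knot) 79.79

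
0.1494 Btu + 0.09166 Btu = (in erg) 2.543e+09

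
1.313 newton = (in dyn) 1.313e+05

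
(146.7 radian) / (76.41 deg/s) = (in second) 110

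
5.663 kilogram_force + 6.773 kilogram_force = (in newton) 122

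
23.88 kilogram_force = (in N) 234.2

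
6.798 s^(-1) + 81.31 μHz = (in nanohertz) 6.798e+09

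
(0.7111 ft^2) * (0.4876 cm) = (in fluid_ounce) 10.89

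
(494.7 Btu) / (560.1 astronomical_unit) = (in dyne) 0.0006229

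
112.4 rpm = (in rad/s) 11.77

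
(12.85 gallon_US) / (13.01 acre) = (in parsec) 2.994e-23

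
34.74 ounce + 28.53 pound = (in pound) 30.7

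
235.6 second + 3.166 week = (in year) 0.06073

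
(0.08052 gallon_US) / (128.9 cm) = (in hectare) 2.365e-08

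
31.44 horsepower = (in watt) 2.344e+04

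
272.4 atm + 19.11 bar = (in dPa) 2.951e+08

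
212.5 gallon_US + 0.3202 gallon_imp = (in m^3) 0.8059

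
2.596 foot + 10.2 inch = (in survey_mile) 0.0006527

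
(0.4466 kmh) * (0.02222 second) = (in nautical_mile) 1.488e-06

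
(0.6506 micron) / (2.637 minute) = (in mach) 1.208e-11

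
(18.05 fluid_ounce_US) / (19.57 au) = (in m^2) 1.823e-16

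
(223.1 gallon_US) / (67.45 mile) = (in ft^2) 8.374e-05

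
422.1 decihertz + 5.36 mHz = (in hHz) 0.4222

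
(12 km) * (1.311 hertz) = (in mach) 46.2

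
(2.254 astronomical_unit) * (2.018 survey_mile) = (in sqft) 1.179e+16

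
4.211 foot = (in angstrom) 1.284e+10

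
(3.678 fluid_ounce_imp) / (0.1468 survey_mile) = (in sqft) 4.761e-06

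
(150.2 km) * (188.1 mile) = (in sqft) 4.894e+11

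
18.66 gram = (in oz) 0.6582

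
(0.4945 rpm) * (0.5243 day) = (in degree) 1.344e+05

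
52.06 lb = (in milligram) 2.361e+07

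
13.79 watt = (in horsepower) 0.01849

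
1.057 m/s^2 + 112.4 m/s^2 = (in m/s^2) 113.5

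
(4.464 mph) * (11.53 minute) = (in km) 1.381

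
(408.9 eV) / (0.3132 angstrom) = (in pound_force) 4.702e-07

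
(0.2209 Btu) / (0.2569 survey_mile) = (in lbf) 0.1267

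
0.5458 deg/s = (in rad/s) 0.009526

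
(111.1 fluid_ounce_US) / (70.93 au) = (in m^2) 3.096e-16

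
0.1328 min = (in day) 9.222e-05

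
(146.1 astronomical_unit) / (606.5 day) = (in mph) 9.33e+05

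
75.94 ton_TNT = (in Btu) 3.012e+08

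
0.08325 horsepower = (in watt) 62.08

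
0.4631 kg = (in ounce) 16.34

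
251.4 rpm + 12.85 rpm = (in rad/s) 27.67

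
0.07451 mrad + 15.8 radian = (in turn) 2.515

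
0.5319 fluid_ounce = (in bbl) 9.894e-05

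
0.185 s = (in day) 2.141e-06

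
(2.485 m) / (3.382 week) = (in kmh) 4.374e-06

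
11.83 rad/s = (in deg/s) 677.8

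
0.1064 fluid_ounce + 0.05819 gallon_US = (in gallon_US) 0.05902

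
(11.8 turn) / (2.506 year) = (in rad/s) 9.382e-07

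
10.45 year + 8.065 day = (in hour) 9.174e+04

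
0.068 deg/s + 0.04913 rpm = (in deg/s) 0.3628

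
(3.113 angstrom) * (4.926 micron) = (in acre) 3.789e-19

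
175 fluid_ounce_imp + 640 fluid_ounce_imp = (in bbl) 0.1457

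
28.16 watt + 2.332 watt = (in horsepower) 0.04089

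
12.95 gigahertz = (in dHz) 1.295e+11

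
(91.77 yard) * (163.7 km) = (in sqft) 1.479e+08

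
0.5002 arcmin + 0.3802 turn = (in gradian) 152.1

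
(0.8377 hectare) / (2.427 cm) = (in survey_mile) 214.5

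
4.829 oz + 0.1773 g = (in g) 137.1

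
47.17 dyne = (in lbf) 0.000106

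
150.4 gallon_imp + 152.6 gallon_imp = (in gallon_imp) 303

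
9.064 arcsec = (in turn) 6.994e-06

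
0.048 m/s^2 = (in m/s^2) 0.048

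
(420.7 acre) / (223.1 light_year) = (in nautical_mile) 4.355e-16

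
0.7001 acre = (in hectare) 0.2833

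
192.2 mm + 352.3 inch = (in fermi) 9.141e+15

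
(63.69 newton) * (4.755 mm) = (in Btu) 0.000287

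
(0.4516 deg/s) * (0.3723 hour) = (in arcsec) 2.179e+06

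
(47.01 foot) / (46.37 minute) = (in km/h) 0.01854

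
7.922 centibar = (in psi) 1.149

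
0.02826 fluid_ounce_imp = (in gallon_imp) 0.0001766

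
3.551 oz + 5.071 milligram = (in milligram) 1.007e+05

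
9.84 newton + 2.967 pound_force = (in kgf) 2.349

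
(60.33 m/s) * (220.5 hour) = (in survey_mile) 2.976e+04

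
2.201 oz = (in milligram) 6.24e+04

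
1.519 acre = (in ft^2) 6.617e+04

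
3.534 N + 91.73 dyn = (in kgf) 0.3605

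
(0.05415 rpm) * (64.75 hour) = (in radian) 1322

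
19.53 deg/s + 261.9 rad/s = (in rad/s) 262.2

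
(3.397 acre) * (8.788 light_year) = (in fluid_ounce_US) 3.865e+25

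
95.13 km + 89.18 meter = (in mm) 9.522e+07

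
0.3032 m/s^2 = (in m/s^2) 0.3032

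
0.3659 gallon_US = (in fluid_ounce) 46.84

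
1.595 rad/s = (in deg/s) 91.39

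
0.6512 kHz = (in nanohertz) 6.512e+11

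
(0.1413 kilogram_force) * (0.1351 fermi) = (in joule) 1.872e-16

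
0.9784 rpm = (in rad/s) 0.1025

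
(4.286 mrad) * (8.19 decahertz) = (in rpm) 3.352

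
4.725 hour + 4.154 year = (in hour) 3.639e+04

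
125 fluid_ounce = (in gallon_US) 0.9766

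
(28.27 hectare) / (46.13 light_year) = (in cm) 6.478e-11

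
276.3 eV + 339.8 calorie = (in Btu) 1.348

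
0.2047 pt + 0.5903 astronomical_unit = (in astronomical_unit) 0.5903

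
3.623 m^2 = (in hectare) 0.0003623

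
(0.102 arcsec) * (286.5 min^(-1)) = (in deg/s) 0.0001353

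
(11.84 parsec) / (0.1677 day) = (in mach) 7.405e+10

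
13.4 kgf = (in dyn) 1.314e+07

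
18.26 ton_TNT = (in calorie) 1.826e+10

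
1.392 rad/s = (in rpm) 13.29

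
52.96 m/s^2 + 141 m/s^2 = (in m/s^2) 194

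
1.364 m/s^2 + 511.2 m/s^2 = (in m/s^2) 512.6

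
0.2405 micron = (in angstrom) 2405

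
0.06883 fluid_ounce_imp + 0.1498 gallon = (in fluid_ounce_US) 19.24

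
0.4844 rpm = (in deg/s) 2.906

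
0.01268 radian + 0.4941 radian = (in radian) 0.5068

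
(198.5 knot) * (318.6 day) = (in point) 7.968e+12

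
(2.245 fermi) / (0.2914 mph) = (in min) 2.872e-16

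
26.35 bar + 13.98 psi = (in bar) 27.31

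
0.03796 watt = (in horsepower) 5.091e-05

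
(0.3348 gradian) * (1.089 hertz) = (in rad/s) 0.005727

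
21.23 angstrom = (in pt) 6.018e-06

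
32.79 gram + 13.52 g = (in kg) 0.04631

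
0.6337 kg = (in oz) 22.35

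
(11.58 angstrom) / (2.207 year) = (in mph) 3.722e-17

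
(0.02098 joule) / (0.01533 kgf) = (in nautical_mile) 7.535e-05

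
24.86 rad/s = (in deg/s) 1424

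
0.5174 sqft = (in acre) 1.188e-05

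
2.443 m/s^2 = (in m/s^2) 2.443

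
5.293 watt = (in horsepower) 0.007098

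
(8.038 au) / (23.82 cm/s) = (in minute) 8.414e+10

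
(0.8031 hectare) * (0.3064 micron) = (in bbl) 0.01548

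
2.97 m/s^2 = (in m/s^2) 2.97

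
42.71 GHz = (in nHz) 4.271e+19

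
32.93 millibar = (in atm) 0.0325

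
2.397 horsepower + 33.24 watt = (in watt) 1821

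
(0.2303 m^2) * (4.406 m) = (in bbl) 6.382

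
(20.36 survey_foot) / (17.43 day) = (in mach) 1.21e-08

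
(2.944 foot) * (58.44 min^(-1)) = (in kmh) 3.146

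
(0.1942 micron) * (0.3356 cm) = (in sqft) 7.015e-09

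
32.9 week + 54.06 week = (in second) 5.259e+07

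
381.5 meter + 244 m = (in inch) 2.463e+04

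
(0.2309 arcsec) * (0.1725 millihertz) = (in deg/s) 1.106e-08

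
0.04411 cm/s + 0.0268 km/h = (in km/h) 0.02839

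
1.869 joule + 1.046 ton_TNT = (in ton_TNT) 1.046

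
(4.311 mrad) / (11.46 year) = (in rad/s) 1.193e-11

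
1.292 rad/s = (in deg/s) 74.03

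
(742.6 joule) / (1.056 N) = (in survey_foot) 2307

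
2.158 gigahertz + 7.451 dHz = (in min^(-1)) 1.295e+11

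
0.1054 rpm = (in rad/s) 0.01104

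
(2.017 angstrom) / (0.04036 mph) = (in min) 1.863e-10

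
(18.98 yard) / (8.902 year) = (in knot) 1.202e-07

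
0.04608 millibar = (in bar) 4.608e-05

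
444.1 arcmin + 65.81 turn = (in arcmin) 1.422e+06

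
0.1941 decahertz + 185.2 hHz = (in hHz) 185.2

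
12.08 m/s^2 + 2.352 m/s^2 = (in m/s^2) 14.43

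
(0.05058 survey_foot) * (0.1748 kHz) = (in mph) 6.028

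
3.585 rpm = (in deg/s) 21.51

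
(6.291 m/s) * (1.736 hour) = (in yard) 4.3e+04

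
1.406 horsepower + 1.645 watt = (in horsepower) 1.408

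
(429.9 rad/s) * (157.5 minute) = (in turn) 6.466e+05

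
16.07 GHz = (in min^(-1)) 9.642e+11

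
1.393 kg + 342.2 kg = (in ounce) 1.212e+04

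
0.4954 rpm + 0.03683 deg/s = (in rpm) 0.5015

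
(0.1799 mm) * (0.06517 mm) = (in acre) 2.897e-12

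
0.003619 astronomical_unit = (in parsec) 1.755e-08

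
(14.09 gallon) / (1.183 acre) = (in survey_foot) 3.655e-05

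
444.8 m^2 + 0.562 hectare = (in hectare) 0.6065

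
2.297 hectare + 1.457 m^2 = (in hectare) 2.297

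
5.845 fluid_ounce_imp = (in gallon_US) 0.04387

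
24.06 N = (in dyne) 2.406e+06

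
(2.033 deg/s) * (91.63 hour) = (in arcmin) 4.024e+07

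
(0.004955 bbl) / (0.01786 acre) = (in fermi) 1.09e+10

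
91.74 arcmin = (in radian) 0.02669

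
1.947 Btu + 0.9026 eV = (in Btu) 1.947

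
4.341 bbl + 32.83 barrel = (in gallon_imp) 1300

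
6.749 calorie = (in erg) 2.824e+08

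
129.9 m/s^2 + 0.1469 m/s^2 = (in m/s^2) 130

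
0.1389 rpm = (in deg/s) 0.8334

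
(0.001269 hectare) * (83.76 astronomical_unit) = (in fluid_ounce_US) 5.377e+18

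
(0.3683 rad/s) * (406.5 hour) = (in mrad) 5.39e+08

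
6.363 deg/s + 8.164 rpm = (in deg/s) 55.35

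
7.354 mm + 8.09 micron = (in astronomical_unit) 4.921e-14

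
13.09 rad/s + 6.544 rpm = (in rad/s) 13.78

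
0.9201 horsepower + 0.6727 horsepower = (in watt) 1188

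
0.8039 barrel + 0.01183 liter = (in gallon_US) 33.77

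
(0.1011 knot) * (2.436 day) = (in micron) 1.095e+10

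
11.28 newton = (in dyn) 1.128e+06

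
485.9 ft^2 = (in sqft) 485.9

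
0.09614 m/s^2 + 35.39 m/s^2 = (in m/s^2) 35.49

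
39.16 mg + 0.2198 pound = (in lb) 0.2199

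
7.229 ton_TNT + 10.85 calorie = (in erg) 3.025e+17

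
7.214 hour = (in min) 432.8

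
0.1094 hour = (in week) 0.0006512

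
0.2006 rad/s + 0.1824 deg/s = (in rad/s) 0.2038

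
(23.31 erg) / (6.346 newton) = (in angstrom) 3673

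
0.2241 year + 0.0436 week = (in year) 0.2249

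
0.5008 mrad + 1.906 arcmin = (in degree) 0.06046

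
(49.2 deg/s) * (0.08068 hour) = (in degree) 1.429e+04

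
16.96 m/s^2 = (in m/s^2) 16.96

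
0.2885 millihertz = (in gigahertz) 2.885e-13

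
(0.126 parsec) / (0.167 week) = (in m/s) 3.849e+10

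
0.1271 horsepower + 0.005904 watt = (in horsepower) 0.1271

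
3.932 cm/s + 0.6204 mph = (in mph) 0.7084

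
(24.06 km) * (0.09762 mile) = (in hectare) 378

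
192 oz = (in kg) 5.443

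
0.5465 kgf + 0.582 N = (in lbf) 1.336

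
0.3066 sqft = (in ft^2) 0.3066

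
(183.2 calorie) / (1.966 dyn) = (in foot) 1.279e+08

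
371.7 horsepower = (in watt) 2.772e+05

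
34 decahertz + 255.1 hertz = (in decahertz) 59.51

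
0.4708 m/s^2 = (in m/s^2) 0.4708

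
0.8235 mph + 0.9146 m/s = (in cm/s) 128.3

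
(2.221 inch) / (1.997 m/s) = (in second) 0.02825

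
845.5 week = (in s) 5.114e+08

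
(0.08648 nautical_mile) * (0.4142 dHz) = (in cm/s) 663.4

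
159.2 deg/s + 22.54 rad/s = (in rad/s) 25.32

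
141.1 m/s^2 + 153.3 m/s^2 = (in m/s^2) 294.4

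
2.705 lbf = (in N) 12.03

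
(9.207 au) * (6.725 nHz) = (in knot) 1.801e+04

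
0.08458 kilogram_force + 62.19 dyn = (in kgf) 0.08464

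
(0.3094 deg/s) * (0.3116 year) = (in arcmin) 1.824e+08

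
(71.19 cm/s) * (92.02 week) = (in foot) 1.3e+08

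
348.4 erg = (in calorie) 8.327e-06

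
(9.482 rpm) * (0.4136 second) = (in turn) 0.06536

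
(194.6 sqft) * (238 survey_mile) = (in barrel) 4.355e+07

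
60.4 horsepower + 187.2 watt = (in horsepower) 60.65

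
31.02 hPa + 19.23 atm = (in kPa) 1952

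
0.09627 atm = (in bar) 0.09755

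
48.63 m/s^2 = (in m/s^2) 48.63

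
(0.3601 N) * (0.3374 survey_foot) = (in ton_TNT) 8.851e-12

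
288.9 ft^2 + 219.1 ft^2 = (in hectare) 0.004719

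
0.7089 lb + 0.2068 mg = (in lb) 0.7089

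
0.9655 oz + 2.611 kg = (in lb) 5.817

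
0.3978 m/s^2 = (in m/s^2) 0.3978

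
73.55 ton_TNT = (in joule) 3.077e+11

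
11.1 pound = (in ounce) 177.6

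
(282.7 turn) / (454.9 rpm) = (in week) 6.165e-05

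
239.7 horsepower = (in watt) 1.787e+05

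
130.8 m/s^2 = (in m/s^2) 130.8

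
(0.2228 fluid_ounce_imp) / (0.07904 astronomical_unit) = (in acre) 1.323e-19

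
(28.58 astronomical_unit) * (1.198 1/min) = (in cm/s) 8.537e+12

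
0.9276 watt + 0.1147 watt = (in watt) 1.042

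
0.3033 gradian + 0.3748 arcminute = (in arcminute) 16.75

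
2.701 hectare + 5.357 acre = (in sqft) 5.241e+05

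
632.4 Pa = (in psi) 0.09172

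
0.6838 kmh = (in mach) 0.0005578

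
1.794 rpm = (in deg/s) 10.76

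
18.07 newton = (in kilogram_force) 1.843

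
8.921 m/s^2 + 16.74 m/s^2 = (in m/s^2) 25.66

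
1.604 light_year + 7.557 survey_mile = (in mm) 1.518e+19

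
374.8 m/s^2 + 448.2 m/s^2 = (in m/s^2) 823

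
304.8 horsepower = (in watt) 2.273e+05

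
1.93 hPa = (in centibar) 0.193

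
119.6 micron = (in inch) 0.004709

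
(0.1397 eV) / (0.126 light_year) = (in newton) 1.878e-35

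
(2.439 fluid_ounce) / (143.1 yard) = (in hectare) 5.512e-11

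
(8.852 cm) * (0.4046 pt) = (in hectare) 1.263e-09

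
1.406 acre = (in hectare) 0.569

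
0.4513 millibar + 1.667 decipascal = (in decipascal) 453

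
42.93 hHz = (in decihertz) 4.293e+04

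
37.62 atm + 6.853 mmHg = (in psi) 553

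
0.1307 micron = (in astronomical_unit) 8.737e-19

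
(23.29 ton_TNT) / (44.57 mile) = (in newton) 1.359e+06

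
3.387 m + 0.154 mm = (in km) 0.003387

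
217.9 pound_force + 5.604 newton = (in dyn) 9.749e+07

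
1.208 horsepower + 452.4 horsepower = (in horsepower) 453.6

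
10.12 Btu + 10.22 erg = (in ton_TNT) 2.552e-06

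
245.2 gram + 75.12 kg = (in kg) 75.37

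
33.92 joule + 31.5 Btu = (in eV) 2.076e+23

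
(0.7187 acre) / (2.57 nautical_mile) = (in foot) 2.005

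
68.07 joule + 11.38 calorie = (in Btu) 0.1096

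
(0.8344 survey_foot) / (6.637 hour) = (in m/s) 1.064e-05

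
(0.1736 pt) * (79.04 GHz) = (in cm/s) 4.841e+08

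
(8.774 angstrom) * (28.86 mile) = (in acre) 1.007e-08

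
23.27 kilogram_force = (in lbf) 51.3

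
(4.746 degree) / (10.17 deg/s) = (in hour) 0.0001296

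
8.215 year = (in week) 428.4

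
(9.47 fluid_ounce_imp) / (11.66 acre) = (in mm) 5.702e-06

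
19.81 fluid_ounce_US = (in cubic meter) 0.0005859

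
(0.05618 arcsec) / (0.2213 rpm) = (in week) 1.943e-11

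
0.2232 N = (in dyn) 2.232e+04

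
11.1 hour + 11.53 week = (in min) 1.169e+05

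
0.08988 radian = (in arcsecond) 1.854e+04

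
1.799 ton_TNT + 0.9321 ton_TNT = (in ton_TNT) 2.731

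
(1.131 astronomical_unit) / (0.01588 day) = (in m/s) 1.233e+08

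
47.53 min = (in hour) 0.7922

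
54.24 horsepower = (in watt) 4.045e+04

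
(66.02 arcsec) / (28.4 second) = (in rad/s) 1.127e-05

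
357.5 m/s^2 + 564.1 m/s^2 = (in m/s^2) 921.6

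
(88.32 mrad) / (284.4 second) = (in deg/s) 0.01779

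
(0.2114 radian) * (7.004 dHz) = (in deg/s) 8.483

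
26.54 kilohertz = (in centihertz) 2.654e+06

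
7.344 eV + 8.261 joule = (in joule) 8.261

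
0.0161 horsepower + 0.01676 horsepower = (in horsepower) 0.03286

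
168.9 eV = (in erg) 2.706e-10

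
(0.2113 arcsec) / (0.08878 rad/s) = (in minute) 1.923e-07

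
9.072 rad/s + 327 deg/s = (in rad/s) 14.78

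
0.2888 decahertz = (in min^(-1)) 173.3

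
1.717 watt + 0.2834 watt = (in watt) 2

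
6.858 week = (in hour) 1152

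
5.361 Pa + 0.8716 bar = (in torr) 653.8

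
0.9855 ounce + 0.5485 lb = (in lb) 0.6101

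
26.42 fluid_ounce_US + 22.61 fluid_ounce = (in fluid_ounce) 49.03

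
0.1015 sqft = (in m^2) 0.00943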